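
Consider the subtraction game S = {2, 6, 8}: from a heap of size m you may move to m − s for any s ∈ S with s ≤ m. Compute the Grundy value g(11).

Compute g(0), g(1), … for moves {2, 6, 8}:
g(0) = mex{} = 0
g(1) = mex{} = 0
g(2) = mex{0} = 1
g(3) = mex{0} = 1
g(4) = mex{1} = 0
g(5) = mex{1} = 0
g(6) = mex{0} = 1
g(7) = mex{0} = 1
g(8) = mex{0,1} = 2
g(9) = mex{0,1} = 2
g(10) = mex{0,1,2} = 3
g(11) = mex{0,1,2} = 3
So g(11) = 3.

3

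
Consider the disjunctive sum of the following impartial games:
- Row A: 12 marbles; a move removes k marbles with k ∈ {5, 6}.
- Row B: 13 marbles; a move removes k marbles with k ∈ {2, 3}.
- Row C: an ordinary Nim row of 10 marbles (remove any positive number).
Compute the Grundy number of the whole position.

11

Build the Grundy sequence for row A with g(k) = mex{g(k−s) : s ∈ {5, 6}, s ≤ k}:
k:     0  1  2  3  4  5  6  7  8  9 10 11 12
g(k):  0  0  0  0  0  1  1  1  1  1  2  0  0
So g(12) = 0.
Build the Grundy sequence for row B with g(k) = mex{g(k−s) : s ∈ {2, 3}, s ≤ k}:
g(0) = mex{} = 0
g(1) = mex{} = 0
g(2) = mex{0} = 1
g(3) = mex{0} = 1
g(4) = mex{0,1} = 2
g(5) = mex{1} = 0
g(6) = mex{1,2} = 0
g(7) = mex{0,2} = 1
g(8) = mex{0} = 1
g(9) = mex{0,1} = 2
g(10) = mex{1} = 0
g(11) = mex{1,2} = 0
g(12) = mex{0,2} = 1
g(13) = mex{0} = 1
So g(13) = 1.
Row C is a plain Nim row of size 10, so its Grundy value is 10.
The value of a disjunctive sum is the nim-sum of the parts.
Combined value = 0 ⊕ 1 ⊕ 10 = 11.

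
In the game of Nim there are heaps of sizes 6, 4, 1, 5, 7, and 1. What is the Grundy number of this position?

0

Compute the nim-sum pairwise:
6 XOR 4 = 2
2 XOR 1 = 3
3 XOR 5 = 6
6 XOR 7 = 1
1 XOR 1 = 0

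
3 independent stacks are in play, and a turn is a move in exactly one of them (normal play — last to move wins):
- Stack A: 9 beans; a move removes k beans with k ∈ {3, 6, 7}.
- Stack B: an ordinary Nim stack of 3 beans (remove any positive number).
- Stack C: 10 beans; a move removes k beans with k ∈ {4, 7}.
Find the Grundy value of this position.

For stack A, compute g(0), g(1), … with moves {3, 6, 7}:
g(0) = mex{} = 0
g(1) = mex{} = 0
g(2) = mex{} = 0
g(3) = mex{0} = 1
g(4) = mex{0} = 1
g(5) = mex{0} = 1
g(6) = mex{0,1} = 2
g(7) = mex{0,1} = 2
g(8) = mex{0,1} = 2
g(9) = mex{0,1,2} = 3
So g(9) = 3.
Stack B is a plain Nim stack of size 3, so its Grundy value is 3.
Grundy values for stack C (subtraction set {4, 7}):
g(0) = mex{} = 0
g(1) = mex{} = 0
g(2) = mex{} = 0
g(3) = mex{} = 0
g(4) = mex{0} = 1
g(5) = mex{0} = 1
g(6) = mex{0} = 1
g(7) = mex{0} = 1
g(8) = mex{0,1} = 2
g(9) = mex{0,1} = 2
g(10) = mex{0,1} = 2
So g(10) = 2.
The value of a disjunctive sum is the nim-sum of the parts.
Combined value = 3 XOR 3 XOR 2 = 2.

2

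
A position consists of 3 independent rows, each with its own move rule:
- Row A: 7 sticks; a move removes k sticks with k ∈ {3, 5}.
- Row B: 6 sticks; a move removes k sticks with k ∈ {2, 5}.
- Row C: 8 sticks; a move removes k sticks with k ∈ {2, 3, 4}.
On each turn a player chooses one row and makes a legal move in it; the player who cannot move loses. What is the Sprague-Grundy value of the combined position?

For row A, compute g(0), g(1), … with moves {3, 5}:
g(0) = mex{} = 0
g(1) = mex{} = 0
g(2) = mex{} = 0
g(3) = mex{0} = 1
g(4) = mex{0} = 1
g(5) = mex{0} = 1
g(6) = mex{0,1} = 2
g(7) = mex{0,1} = 2
So g(7) = 2.
Grundy values for row B (subtraction set {2, 5}):
g(0) = mex{} = 0
g(1) = mex{} = 0
g(2) = mex{0} = 1
g(3) = mex{0} = 1
g(4) = mex{1} = 0
g(5) = mex{0,1} = 2
g(6) = mex{0} = 1
So g(6) = 1.
Build the Grundy sequence for row C with g(k) = mex{g(k−s) : s ∈ {2, 3, 4}, s ≤ k}:
g(0) = mex{} = 0
g(1) = mex{} = 0
g(2) = mex{0} = 1
g(3) = mex{0} = 1
g(4) = mex{0,1} = 2
g(5) = mex{0,1} = 2
g(6) = mex{1,2} = 0
g(7) = mex{1,2} = 0
g(8) = mex{0,2} = 1
So g(8) = 1.
By the Sprague-Grundy theorem, the Grundy value of a sum of independent games is the XOR of the component values.
Combined value = 2 XOR 1 XOR 1 = 2.

2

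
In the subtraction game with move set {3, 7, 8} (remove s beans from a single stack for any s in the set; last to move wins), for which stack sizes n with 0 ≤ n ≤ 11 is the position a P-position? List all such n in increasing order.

Grundy values for subtraction set {3, 7, 8}:
g(0) = mex{} = 0
g(1) = mex{} = 0
g(2) = mex{} = 0
g(3) = mex{0} = 1
g(4) = mex{0} = 1
g(5) = mex{0} = 1
g(6) = mex{1} = 0
g(7) = mex{0,1} = 2
g(8) = mex{0,1} = 2
g(9) = mex{0} = 1
g(10) = mex{0,1,2} = 3
g(11) = mex{1,2} = 0
The P-positions (g = 0) in 0..11 are 0, 1, 2, 6, 11.

0, 1, 2, 6, 11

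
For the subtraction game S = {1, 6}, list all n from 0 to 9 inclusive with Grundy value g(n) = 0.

0, 2, 4, 7, 9

Compute g(0), g(1), … for moves {1, 6}:
k:     0  1  2  3  4  5  6  7  8  9
g(k):  0  1  0  1  0  1  2  0  1  0
The P-positions (g = 0) in 0..9 are 0, 2, 4, 7, 9.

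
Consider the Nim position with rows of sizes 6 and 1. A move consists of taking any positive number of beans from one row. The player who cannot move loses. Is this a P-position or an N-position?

N-position

Nim-sum: 6 ⊕ 1 = 7.
The nim-sum is 7 ≠ 0, so this is an N-position: the player to move can win.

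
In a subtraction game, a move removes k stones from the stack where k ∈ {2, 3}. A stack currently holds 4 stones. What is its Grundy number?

2

Compute g(0), g(1), … for moves {2, 3}:
g(0) = mex{} = 0
g(1) = mex{} = 0
g(2) = mex{0} = 1
g(3) = mex{0} = 1
g(4) = mex{0,1} = 2
So g(4) = 2.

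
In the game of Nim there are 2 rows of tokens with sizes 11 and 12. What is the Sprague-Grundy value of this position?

7

Nim-sum: 11 XOR 12 = 7.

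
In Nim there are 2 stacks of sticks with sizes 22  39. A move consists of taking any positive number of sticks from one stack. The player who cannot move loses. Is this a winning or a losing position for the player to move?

Winning position

Compute the nim-sum pairwise:
22 ^ 39 = 49
The nim-sum is 49 ≠ 0, so this is an N-position: the player to move can win.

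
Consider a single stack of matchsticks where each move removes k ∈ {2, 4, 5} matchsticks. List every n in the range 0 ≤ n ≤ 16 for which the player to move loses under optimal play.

0, 1, 7, 8, 14, 15

Grundy values for subtraction set {2, 4, 5}:
k:     0  1  2  3  4  5  6  7  8  9 10 11 12 13 14 15 16
g(k):  0  0  1  1  2  2  3  0  0  1  1  2  2  3  0  0  1
The P-positions (g = 0) in 0..16 are 0, 1, 7, 8, 14, 15.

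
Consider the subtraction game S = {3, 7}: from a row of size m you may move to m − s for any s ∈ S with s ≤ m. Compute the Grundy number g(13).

1

Build the Grundy sequence with g(k) = mex{g(k−s) : s ∈ {3, 7}, s ≤ k}:
k:     0  1  2  3  4  5  6  7  8  9 10 11 12 13
g(k):  0  0  0  1  1  1  0  2  2  1  0  0  0  1
So g(13) = 1.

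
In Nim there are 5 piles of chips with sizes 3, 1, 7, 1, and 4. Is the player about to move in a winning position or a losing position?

Nim-sum: 3 XOR 1 XOR 7 XOR 1 XOR 4 = 0.
The nim-sum is 0, so this is a P-position: the player to move is in a losing position under optimal play.

Losing position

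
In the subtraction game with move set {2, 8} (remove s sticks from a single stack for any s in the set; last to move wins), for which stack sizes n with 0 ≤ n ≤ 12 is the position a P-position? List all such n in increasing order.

0, 1, 4, 5, 10, 11

Grundy values for subtraction set {2, 8}:
g(0) = mex{} = 0
g(1) = mex{} = 0
g(2) = mex{0} = 1
g(3) = mex{0} = 1
g(4) = mex{1} = 0
g(5) = mex{1} = 0
g(6) = mex{0} = 1
g(7) = mex{0} = 1
g(8) = mex{0,1} = 2
g(9) = mex{0,1} = 2
g(10) = mex{1,2} = 0
g(11) = mex{1,2} = 0
g(12) = mex{0} = 1
The P-positions (g = 0) in 0..12 are 0, 1, 4, 5, 10, 11.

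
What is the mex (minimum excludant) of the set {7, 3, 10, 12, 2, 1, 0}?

4

The values 0, 1, 2, 3 are all present; 4 is the first non-negative integer missing from the set.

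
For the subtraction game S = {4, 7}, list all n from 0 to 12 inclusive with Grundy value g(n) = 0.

0, 1, 2, 3, 11, 12

Compute g(0), g(1), … for moves {4, 7}:
k:     0  1  2  3  4  5  6  7  8  9 10 11 12
g(k):  0  0  0  0  1  1  1  1  2  2  2  0  0
The P-positions (g = 0) in 0..12 are 0, 1, 2, 3, 11, 12.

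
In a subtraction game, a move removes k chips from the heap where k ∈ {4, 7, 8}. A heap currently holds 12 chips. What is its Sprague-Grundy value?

Build the Grundy sequence with g(k) = mex{g(k−s) : s ∈ {4, 7, 8}, s ≤ k}:
k:     0  1  2  3  4  5  6  7  8  9 10 11 12
g(k):  0  0  0  0  1  1  1  1  2  2  2  2  0
So g(12) = 0.

0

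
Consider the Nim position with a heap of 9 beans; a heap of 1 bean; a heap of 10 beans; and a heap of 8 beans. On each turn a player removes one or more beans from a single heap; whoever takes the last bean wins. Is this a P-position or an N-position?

Write each in binary and XOR column by column:
  1001  (9)
  0001  (1)
  1010  (10)
  1000  (8)
  ----
  1010  (10)
The nim-sum is 10 ≠ 0, so this is an N-position: the player to move can win.

N-position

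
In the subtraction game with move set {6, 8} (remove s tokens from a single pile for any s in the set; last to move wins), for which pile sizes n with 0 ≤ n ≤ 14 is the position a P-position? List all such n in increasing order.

Grundy values for subtraction set {6, 8}:
g(0) = mex{} = 0
g(1) = mex{} = 0
g(2) = mex{} = 0
g(3) = mex{} = 0
g(4) = mex{} = 0
g(5) = mex{} = 0
g(6) = mex{0} = 1
g(7) = mex{0} = 1
g(8) = mex{0} = 1
g(9) = mex{0} = 1
g(10) = mex{0} = 1
g(11) = mex{0} = 1
g(12) = mex{0,1} = 2
g(13) = mex{0,1} = 2
g(14) = mex{1} = 0
The P-positions (g = 0) in 0..14 are 0, 1, 2, 3, 4, 5, 14.

0, 1, 2, 3, 4, 5, 14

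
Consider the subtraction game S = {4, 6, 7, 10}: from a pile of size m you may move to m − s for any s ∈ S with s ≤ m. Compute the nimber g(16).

0

Grundy values for subtraction set {4, 6, 7, 10}:
k:     0  1  2  3  4  5  6  7  8  9 10 11 12 13 14 15 16
g(k):  0  0  0  0  1  1  1  1  2  2  2  2  3  3  0  0  0
So g(16) = 0.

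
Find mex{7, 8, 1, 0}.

The values 0, 1 are all present; 2 is the first non-negative integer missing from the set.

2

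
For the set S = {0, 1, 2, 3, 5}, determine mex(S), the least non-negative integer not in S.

The values 0, 1, 2, 3 are all present; 4 is the first non-negative integer missing from the set.

4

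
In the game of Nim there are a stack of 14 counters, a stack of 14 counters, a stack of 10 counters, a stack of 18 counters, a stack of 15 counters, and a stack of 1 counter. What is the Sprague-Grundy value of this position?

22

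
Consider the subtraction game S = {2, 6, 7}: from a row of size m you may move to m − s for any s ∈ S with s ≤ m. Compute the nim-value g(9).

0

Compute g(0), g(1), … for moves {2, 6, 7}:
k:     0  1  2  3  4  5  6  7  8  9
g(k):  0  0  1  1  0  0  1  1  2  0
So g(9) = 0.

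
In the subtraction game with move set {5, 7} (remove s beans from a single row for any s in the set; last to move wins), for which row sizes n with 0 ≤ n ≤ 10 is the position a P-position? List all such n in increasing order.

0, 1, 2, 3, 4

Build the Grundy sequence with g(k) = mex{g(k−s) : s ∈ {5, 7}, s ≤ k}:
k:     0  1  2  3  4  5  6  7  8  9 10
g(k):  0  0  0  0  0  1  1  1  1  1  2
The P-positions (g = 0) in 0..10 are 0, 1, 2, 3, 4.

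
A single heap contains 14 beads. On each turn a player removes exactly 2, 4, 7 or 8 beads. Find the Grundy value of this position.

1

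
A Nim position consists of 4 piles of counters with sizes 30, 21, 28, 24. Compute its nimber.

15

Nim-sum: 30 XOR 21 XOR 28 XOR 24 = 15.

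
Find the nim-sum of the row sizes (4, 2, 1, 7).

0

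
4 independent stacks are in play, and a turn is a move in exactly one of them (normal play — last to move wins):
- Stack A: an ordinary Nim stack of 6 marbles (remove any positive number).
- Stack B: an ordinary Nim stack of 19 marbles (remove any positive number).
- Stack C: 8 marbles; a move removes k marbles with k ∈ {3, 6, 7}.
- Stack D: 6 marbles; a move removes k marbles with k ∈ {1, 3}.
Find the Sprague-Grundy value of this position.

23

Stack A is a plain Nim stack of size 6, so its Grundy value is 6.
Stack B is a plain Nim stack of size 19, so its Grundy value is 19.
For stack C, compute g(0), g(1), … with moves {3, 6, 7}:
k:     0  1  2  3  4  5  6  7  8
g(k):  0  0  0  1  1  1  2  2  2
So g(8) = 2.
Grundy values for stack D (subtraction set {1, 3}):
g(0) = mex{} = 0
g(1) = mex{0} = 1
g(2) = mex{1} = 0
g(3) = mex{0} = 1
g(4) = mex{1} = 0
g(5) = mex{0} = 1
g(6) = mex{1} = 0
So g(6) = 0.
By the Sprague-Grundy theorem, the Grundy value of a sum of independent games is the XOR of the component values.
Combined value = 6 ⊕ 19 ⊕ 2 ⊕ 0 = 23.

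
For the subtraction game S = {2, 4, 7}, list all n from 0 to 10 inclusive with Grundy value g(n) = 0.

0, 1, 6, 9

Build the Grundy sequence with g(k) = mex{g(k−s) : s ∈ {2, 4, 7}, s ≤ k}:
g(0) = mex{} = 0
g(1) = mex{} = 0
g(2) = mex{0} = 1
g(3) = mex{0} = 1
g(4) = mex{0,1} = 2
g(5) = mex{0,1} = 2
g(6) = mex{1,2} = 0
g(7) = mex{0,1,2} = 3
g(8) = mex{0,2} = 1
g(9) = mex{1,2,3} = 0
g(10) = mex{0,1} = 2
The P-positions (g = 0) in 0..10 are 0, 1, 6, 9.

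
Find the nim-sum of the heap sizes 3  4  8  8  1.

6

Compute the nim-sum pairwise:
3 ^ 4 = 7
7 ^ 8 = 15
15 ^ 8 = 7
7 ^ 1 = 6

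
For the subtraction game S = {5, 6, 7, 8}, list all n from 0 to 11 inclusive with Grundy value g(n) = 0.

0, 1, 2, 3, 4

Build the Grundy sequence with g(k) = mex{g(k−s) : s ∈ {5, 6, 7, 8}, s ≤ k}:
k:     0  1  2  3  4  5  6  7  8  9 10 11
g(k):  0  0  0  0  0  1  1  1  1  1  2  2
The P-positions (g = 0) in 0..11 are 0, 1, 2, 3, 4.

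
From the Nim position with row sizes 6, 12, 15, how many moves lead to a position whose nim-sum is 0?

Write each in binary and XOR column by column:
  0110  (6)
  1100  (12)
  1111  (15)
  ----
  0101  (5)
The overall nim-sum is X = 5. A row of size p has a winning move iff p XOR X < p (reduce it to p XOR X).
  6: 6 XOR 5 = 3 < 6 — winning move (to 3).
  12: 12 XOR 5 = 9 < 12 — winning move (to 9).
  15: 15 XOR 5 = 10 < 15 — winning move (to 10).
That gives 3 winning moves.

3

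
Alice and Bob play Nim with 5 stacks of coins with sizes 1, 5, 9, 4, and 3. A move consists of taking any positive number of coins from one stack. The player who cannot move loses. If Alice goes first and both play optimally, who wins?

Nim-sum: 1 ^ 5 ^ 9 ^ 4 ^ 3 = 10.
The nim-sum is 10 ≠ 0, so this is an N-position: the player to move can win; Alice has a winning move.

Alice wins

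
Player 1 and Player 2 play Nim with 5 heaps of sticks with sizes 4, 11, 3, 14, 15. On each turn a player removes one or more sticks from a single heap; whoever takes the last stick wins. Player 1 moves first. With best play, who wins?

Player 1 wins

Bitwise XOR of the heap sizes:
  0100  (4)
  1011  (11)
  0011  (3)
  1110  (14)
  1111  (15)
  ----
  1101  (13)
The nim-sum is 13 ≠ 0, so this is an N-position: the player to move can win; Player 1 has a winning move.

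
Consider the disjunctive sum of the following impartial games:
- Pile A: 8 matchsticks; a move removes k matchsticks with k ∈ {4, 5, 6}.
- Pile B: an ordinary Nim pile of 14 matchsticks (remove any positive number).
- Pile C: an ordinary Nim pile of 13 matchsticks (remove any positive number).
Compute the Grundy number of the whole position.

Build the Grundy sequence for pile A with g(k) = mex{g(k−s) : s ∈ {4, 5, 6}, s ≤ k}:
g(0) = mex{} = 0
g(1) = mex{} = 0
g(2) = mex{} = 0
g(3) = mex{} = 0
g(4) = mex{0} = 1
g(5) = mex{0} = 1
g(6) = mex{0} = 1
g(7) = mex{0} = 1
g(8) = mex{0,1} = 2
So g(8) = 2.
Pile B is a plain Nim pile of size 14, so its Grundy value is 14.
Pile C is a plain Nim pile of size 13, so its Grundy value is 13.
The value of a disjunctive sum is the nim-sum of the parts.
Combined value = 2 ⊕ 14 ⊕ 13 = 1.

1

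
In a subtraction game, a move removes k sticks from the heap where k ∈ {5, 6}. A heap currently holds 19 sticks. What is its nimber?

Compute g(0), g(1), … for moves {5, 6}:
k:     0  1  2  3  4  5  6  7  8  9 10 11 12 13 14 15 16 17 18 19
g(k):  0  0  0  0  0  1  1  1  1  1  2  0  0  0  0  0  1  1  1  1
So g(19) = 1.

1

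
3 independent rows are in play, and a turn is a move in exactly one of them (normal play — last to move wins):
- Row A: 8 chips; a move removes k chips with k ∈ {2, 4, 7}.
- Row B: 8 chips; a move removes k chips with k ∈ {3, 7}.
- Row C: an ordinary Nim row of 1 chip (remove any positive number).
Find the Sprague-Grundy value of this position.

Build the Grundy sequence for row A with g(k) = mex{g(k−s) : s ∈ {2, 4, 7}, s ≤ k}:
k:     0  1  2  3  4  5  6  7  8
g(k):  0  0  1  1  2  2  0  3  1
So g(8) = 1.
For row B, compute g(0), g(1), … with moves {3, 7}:
k:     0  1  2  3  4  5  6  7  8
g(k):  0  0  0  1  1  1  0  2  2
So g(8) = 2.
Row C is a plain Nim row of size 1, so its Grundy value is 1.
The value of a disjunctive sum is the nim-sum of the parts.
Combined value = 1 ⊕ 2 ⊕ 1 = 2.

2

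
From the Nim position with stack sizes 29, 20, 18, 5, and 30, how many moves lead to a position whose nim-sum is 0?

0

Nim-sum: 29 ⊕ 20 ⊕ 18 ⊕ 5 ⊕ 30 = 0.
The nim-sum is already 0, so every move leaves a nonzero nim-sum — there are no winning moves.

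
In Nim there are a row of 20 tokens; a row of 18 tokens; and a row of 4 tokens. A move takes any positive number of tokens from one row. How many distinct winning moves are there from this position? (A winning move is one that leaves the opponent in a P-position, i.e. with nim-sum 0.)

Nim-sum: 20 ^ 18 ^ 4 = 2.
The overall nim-sum is X = 2. A row of size p has a winning move iff p XOR X < p (reduce it to p XOR X).
  20: 20 XOR 2 = 22 ≥ 20 — no move.
  18: 18 XOR 2 = 16 < 18 — winning move (to 16).
  4: 4 XOR 2 = 6 ≥ 4 — no move.
That gives 1 winning move.

1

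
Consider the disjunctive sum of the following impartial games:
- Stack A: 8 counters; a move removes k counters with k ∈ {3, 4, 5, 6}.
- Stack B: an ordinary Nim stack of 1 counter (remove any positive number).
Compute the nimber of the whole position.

Grundy values for stack A (subtraction set {3, 4, 5, 6}):
g(0) = mex{} = 0
g(1) = mex{} = 0
g(2) = mex{} = 0
g(3) = mex{0} = 1
g(4) = mex{0} = 1
g(5) = mex{0} = 1
g(6) = mex{0,1} = 2
g(7) = mex{0,1} = 2
g(8) = mex{0,1} = 2
So g(8) = 2.
Stack B is a plain Nim stack of size 1, so its Grundy value is 1.
The value of a disjunctive sum is the nim-sum of the parts.
Combined value = 2 ⊕ 1 = 3.

3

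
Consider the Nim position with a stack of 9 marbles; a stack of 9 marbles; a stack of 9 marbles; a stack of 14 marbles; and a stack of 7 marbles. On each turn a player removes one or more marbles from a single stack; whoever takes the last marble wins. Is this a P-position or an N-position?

P-position

Nim-sum: 9 ^ 9 ^ 9 ^ 14 ^ 7 = 0.
The nim-sum is 0, so this is a P-position: the player to move is in a losing position under optimal play.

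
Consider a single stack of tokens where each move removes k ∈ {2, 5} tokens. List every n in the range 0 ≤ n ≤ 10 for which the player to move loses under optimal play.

0, 1, 4, 7, 8

Compute g(0), g(1), … for moves {2, 5}:
k:     0  1  2  3  4  5  6  7  8  9 10
g(k):  0  0  1  1  0  2  1  0  0  1  1
The P-positions (g = 0) in 0..10 are 0, 1, 4, 7, 8.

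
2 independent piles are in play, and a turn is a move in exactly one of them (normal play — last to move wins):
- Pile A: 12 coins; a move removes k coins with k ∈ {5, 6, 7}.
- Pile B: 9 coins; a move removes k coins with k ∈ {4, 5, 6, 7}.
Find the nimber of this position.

Grundy values for pile A (subtraction set {5, 6, 7}):
g(0) = mex{} = 0
g(1) = mex{} = 0
g(2) = mex{} = 0
g(3) = mex{} = 0
g(4) = mex{} = 0
g(5) = mex{0} = 1
g(6) = mex{0} = 1
g(7) = mex{0} = 1
g(8) = mex{0} = 1
g(9) = mex{0} = 1
g(10) = mex{0,1} = 2
g(11) = mex{0,1} = 2
g(12) = mex{1} = 0
So g(12) = 0.
Build the Grundy sequence for pile B with g(k) = mex{g(k−s) : s ∈ {4, 5, 6, 7}, s ≤ k}:
k:     0  1  2  3  4  5  6  7  8  9
g(k):  0  0  0  0  1  1  1  1  2  2
So g(9) = 2.
By the Sprague-Grundy theorem, the Grundy value of a sum of independent games is the XOR of the component values.
Combined value = 0 ⊕ 2 = 2.

2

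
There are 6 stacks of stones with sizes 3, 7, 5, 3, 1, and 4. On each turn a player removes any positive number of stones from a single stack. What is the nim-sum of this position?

7

Write each in binary and XOR column by column:
  011  (3)
  111  (7)
  101  (5)
  011  (3)
  001  (1)
  100  (4)
  ---
  111  (7)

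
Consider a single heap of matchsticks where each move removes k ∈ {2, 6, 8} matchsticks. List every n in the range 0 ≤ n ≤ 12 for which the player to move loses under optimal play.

0, 1, 4, 5

Build the Grundy sequence with g(k) = mex{g(k−s) : s ∈ {2, 6, 8}, s ≤ k}:
k:     0  1  2  3  4  5  6  7  8  9 10 11 12
g(k):  0  0  1  1  0  0  1  1  2  2  3  3  2
The P-positions (g = 0) in 0..12 are 0, 1, 4, 5.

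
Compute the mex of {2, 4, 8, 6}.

0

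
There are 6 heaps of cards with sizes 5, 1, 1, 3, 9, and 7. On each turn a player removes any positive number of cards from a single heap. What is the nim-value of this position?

8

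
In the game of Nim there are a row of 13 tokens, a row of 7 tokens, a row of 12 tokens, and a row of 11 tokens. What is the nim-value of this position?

13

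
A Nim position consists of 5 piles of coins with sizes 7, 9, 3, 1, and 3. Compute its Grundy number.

Nim-sum: 7 ^ 9 ^ 3 ^ 1 ^ 3 = 15.

15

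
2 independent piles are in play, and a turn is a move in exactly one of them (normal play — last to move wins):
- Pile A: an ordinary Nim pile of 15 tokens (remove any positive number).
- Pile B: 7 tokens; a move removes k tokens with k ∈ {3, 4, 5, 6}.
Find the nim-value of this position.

13

Pile A is a plain Nim pile of size 15, so its Grundy value is 15.
Grundy values for pile B (subtraction set {3, 4, 5, 6}):
g(0) = mex{} = 0
g(1) = mex{} = 0
g(2) = mex{} = 0
g(3) = mex{0} = 1
g(4) = mex{0} = 1
g(5) = mex{0} = 1
g(6) = mex{0,1} = 2
g(7) = mex{0,1} = 2
So g(7) = 2.
The value of a disjunctive sum is the nim-sum of the parts.
Combined value = 15 ⊕ 2 = 13.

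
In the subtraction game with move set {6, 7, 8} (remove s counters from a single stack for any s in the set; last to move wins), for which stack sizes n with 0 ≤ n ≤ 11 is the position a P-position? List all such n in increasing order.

0, 1, 2, 3, 4, 5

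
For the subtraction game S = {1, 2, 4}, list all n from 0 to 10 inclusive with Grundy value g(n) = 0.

0, 3, 6, 9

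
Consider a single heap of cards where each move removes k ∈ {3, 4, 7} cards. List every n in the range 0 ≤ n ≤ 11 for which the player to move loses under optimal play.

Grundy values for subtraction set {3, 4, 7}:
g(0) = mex{} = 0
g(1) = mex{} = 0
g(2) = mex{} = 0
g(3) = mex{0} = 1
g(4) = mex{0} = 1
g(5) = mex{0} = 1
g(6) = mex{0,1} = 2
g(7) = mex{0,1} = 2
g(8) = mex{0,1} = 2
g(9) = mex{0,1,2} = 3
g(10) = mex{1,2} = 0
g(11) = mex{1,2} = 0
The P-positions (g = 0) in 0..11 are 0, 1, 2, 10, 11.

0, 1, 2, 10, 11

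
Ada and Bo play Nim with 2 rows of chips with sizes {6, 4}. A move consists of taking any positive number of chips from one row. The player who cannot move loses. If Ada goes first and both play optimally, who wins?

Compute the nim-sum pairwise:
6 ⊕ 4 = 2
The nim-sum is 2 ≠ 0, so this is an N-position: the player to move can win; Ada has a winning move.

Ada wins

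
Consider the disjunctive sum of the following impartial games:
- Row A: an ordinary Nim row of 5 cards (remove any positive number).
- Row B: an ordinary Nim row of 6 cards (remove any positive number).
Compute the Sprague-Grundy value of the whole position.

3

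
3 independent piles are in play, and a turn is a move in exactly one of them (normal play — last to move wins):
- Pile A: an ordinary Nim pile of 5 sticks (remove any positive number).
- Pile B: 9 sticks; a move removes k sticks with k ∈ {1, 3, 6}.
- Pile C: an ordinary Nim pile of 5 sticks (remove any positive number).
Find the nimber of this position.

0

Pile A is a plain Nim pile of size 5, so its Grundy value is 5.
Grundy values for pile B (subtraction set {1, 3, 6}):
g(0) = mex{} = 0
g(1) = mex{0} = 1
g(2) = mex{1} = 0
g(3) = mex{0} = 1
g(4) = mex{1} = 0
g(5) = mex{0} = 1
g(6) = mex{0,1} = 2
g(7) = mex{0,1,2} = 3
g(8) = mex{0,1,3} = 2
g(9) = mex{1,2} = 0
So g(9) = 0.
Pile C is a plain Nim pile of size 5, so its Grundy value is 5.
By the Sprague-Grundy theorem, the Grundy value of a sum of independent games is the XOR of the component values.
Combined value = 5 XOR 0 XOR 5 = 0.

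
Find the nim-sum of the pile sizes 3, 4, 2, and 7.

Nim-sum: 3 XOR 4 XOR 2 XOR 7 = 2.

2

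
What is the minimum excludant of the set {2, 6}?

0 is not in the set, so the mex is 0.

0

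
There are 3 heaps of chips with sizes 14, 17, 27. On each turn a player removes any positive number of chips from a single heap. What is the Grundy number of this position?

Compute the nim-sum pairwise:
14 ⊕ 17 = 31
31 ⊕ 27 = 4

4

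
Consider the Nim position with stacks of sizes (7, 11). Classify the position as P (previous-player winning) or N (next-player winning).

N-position

Compute the nim-sum pairwise:
7 ⊕ 11 = 12
The nim-sum is 12 ≠ 0, so this is an N-position: the player to move can win.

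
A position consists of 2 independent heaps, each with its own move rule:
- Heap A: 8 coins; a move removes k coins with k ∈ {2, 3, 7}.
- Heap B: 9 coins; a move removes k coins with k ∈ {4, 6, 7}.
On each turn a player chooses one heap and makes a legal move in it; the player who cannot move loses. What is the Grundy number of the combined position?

3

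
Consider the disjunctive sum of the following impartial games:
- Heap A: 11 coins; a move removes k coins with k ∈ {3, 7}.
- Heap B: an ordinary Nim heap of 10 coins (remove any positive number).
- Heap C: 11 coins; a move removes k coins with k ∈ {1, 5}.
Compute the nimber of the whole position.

11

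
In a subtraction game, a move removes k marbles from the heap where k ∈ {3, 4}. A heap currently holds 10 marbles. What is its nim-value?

1

Compute g(0), g(1), … for moves {3, 4}:
g(0) = mex{} = 0
g(1) = mex{} = 0
g(2) = mex{} = 0
g(3) = mex{0} = 1
g(4) = mex{0} = 1
g(5) = mex{0} = 1
g(6) = mex{0,1} = 2
g(7) = mex{1} = 0
g(8) = mex{1} = 0
g(9) = mex{1,2} = 0
g(10) = mex{0,2} = 1
So g(10) = 1.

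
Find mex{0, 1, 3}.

The values 0, 1 are all present; 2 is the first non-negative integer missing from the set.

2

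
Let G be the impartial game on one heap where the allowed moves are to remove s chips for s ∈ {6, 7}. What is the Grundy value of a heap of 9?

Grundy values for subtraction set {6, 7}:
g(0) = mex{} = 0
g(1) = mex{} = 0
g(2) = mex{} = 0
g(3) = mex{} = 0
g(4) = mex{} = 0
g(5) = mex{} = 0
g(6) = mex{0} = 1
g(7) = mex{0} = 1
g(8) = mex{0} = 1
g(9) = mex{0} = 1
So g(9) = 1.

1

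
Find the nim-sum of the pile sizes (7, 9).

14

Bitwise XOR of the heap sizes:
  0111  (7)
  1001  (9)
  ----
  1110  (14)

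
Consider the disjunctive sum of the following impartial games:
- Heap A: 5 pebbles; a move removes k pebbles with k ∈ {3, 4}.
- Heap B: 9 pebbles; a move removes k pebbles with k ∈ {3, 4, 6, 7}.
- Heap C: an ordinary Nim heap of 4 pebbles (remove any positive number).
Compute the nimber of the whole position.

6

Grundy values for heap A (subtraction set {3, 4}):
g(0) = mex{} = 0
g(1) = mex{} = 0
g(2) = mex{} = 0
g(3) = mex{0} = 1
g(4) = mex{0} = 1
g(5) = mex{0} = 1
So g(5) = 1.
For heap B, compute g(0), g(1), … with moves {3, 4, 6, 7}:
k:     0  1  2  3  4  5  6  7  8  9
g(k):  0  0  0  1  1  1  2  2  2  3
So g(9) = 3.
Heap C is a plain Nim heap of size 4, so its Grundy value is 4.
The value of a disjunctive sum is the nim-sum of the parts.
Combined value = 1 XOR 3 XOR 4 = 6.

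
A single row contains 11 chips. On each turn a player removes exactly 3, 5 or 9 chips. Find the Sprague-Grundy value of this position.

1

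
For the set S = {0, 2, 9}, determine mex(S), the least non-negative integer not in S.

0 is in the set but 1 is not, so the mex is 1.

1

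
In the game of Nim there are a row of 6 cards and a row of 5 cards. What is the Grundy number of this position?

Compute the nim-sum pairwise:
6 ⊕ 5 = 3

3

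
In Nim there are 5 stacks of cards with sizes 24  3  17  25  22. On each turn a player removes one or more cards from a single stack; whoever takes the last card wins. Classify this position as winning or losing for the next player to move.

Compute the nim-sum pairwise:
24 XOR 3 = 27
27 XOR 17 = 10
10 XOR 25 = 19
19 XOR 22 = 5
The nim-sum is 5 ≠ 0, so this is an N-position: the player to move can win.

Winning position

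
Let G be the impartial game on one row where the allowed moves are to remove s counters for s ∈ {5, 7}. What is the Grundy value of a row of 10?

2

Grundy values for subtraction set {5, 7}:
k:     0  1  2  3  4  5  6  7  8  9 10
g(k):  0  0  0  0  0  1  1  1  1  1  2
So g(10) = 2.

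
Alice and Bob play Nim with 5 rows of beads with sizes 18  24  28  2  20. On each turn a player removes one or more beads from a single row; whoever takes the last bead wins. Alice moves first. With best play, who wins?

Bob wins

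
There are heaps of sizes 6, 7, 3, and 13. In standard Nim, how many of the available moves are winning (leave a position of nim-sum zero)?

1

Compute the nim-sum pairwise:
6 ^ 7 = 1
1 ^ 3 = 2
2 ^ 13 = 15
The overall nim-sum is X = 15. A heap of size p has a winning move iff p XOR X < p (reduce it to p XOR X).
  6: 6 XOR 15 = 9 ≥ 6 — no move.
  7: 7 XOR 15 = 8 ≥ 7 — no move.
  3: 3 XOR 15 = 12 ≥ 3 — no move.
  13: 13 XOR 15 = 2 < 13 — winning move (to 2).
That gives 1 winning move.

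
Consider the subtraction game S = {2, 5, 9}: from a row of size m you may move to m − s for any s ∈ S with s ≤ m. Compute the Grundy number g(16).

1

Grundy values for subtraction set {2, 5, 9}:
k:     0  1  2  3  4  5  6  7  8  9 10 11 12 13 14 15 16
g(k):  0  0  1  1  0  2  1  0  0  1  1  0  2  1  0  0  1
So g(16) = 1.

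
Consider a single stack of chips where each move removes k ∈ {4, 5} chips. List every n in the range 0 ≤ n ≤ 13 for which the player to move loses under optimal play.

Compute g(0), g(1), … for moves {4, 5}:
k:     0  1  2  3  4  5  6  7  8  9 10 11 12 13
g(k):  0  0  0  0  1  1  1  1  2  0  0  0  0  1
The P-positions (g = 0) in 0..13 are 0, 1, 2, 3, 9, 10, 11, 12.

0, 1, 2, 3, 9, 10, 11, 12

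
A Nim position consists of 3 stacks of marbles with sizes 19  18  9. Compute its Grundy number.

8

Nim-sum: 19 ^ 18 ^ 9 = 8.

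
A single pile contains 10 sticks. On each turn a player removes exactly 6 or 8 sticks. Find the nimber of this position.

1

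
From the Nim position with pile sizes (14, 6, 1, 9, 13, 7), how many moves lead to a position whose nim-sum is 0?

Nim-sum: 14 ^ 6 ^ 1 ^ 9 ^ 13 ^ 7 = 10.
The overall nim-sum is X = 10. A pile of size p has a winning move iff p XOR X < p (reduce it to p XOR X).
  14: 14 XOR 10 = 4 < 14 — winning move (to 4).
  6: 6 XOR 10 = 12 ≥ 6 — no move.
  1: 1 XOR 10 = 11 ≥ 1 — no move.
  9: 9 XOR 10 = 3 < 9 — winning move (to 3).
  13: 13 XOR 10 = 7 < 13 — winning move (to 7).
  7: 7 XOR 10 = 13 ≥ 7 — no move.
That gives 3 winning moves.

3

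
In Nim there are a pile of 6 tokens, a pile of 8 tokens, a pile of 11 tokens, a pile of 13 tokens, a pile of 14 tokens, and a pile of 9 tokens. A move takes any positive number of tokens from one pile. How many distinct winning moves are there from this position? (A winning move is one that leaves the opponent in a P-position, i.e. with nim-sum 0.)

In binary:
  0110  (6)
  1000  (8)
  1011  (11)
  1101  (13)
  1110  (14)
  1001  (9)
  ----
  1111  (15)
The overall nim-sum is X = 15. A pile of size p has a winning move iff p XOR X < p (reduce it to p XOR X).
  6: 6 XOR 15 = 9 ≥ 6 — no move.
  8: 8 XOR 15 = 7 < 8 — winning move (to 7).
  11: 11 XOR 15 = 4 < 11 — winning move (to 4).
  13: 13 XOR 15 = 2 < 13 — winning move (to 2).
  14: 14 XOR 15 = 1 < 14 — winning move (to 1).
  9: 9 XOR 15 = 6 < 9 — winning move (to 6).
That gives 5 winning moves.

5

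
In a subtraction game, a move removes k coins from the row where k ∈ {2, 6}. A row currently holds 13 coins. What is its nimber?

0

Grundy values for subtraction set {2, 6}:
g(0) = mex{} = 0
g(1) = mex{} = 0
g(2) = mex{0} = 1
g(3) = mex{0} = 1
g(4) = mex{1} = 0
g(5) = mex{1} = 0
g(6) = mex{0} = 1
g(7) = mex{0} = 1
g(8) = mex{1} = 0
g(9) = mex{1} = 0
g(10) = mex{0} = 1
g(11) = mex{0} = 1
g(12) = mex{1} = 0
g(13) = mex{1} = 0
So g(13) = 0.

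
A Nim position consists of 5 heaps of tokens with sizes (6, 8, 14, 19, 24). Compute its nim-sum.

11

Nim-sum: 6 XOR 8 XOR 14 XOR 19 XOR 24 = 11.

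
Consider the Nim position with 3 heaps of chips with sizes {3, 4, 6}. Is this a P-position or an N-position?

Nim-sum: 3 XOR 4 XOR 6 = 1.
The nim-sum is 1 ≠ 0, so this is an N-position: the player to move can win.

N-position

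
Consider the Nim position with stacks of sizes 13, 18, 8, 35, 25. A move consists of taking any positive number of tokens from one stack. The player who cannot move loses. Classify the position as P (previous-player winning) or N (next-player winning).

Nim-sum: 13 ^ 18 ^ 8 ^ 35 ^ 25 = 45.
The nim-sum is 45 ≠ 0, so this is an N-position: the player to move can win.

N-position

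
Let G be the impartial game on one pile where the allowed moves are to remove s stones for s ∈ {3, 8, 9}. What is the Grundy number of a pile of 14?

2

Compute g(0), g(1), … for moves {3, 8, 9}:
k:     0  1  2  3  4  5  6  7  8  9 10 11 12 13 14
g(k):  0  0  0  1  1  1  0  0  2  1  1  3  0  0  2
So g(14) = 2.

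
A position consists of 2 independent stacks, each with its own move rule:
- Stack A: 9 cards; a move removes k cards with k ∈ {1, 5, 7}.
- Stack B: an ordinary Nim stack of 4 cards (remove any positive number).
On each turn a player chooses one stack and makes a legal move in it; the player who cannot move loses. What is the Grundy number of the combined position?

5

For stack A, compute g(0), g(1), … with moves {1, 5, 7}:
g(0) = mex{} = 0
g(1) = mex{0} = 1
g(2) = mex{1} = 0
g(3) = mex{0} = 1
g(4) = mex{1} = 0
g(5) = mex{0} = 1
g(6) = mex{1} = 0
g(7) = mex{0} = 1
g(8) = mex{1} = 0
g(9) = mex{0} = 1
So g(9) = 1.
Stack B is a plain Nim stack of size 4, so its Grundy value is 4.
The value of a disjunctive sum is the nim-sum of the parts.
Combined value = 1 XOR 4 = 5.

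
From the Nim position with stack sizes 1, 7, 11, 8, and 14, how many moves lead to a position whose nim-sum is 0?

Write each in binary and XOR column by column:
  0001  (1)
  0111  (7)
  1011  (11)
  1000  (8)
  1110  (14)
  ----
  1011  (11)
The overall nim-sum is X = 11. A stack of size p has a winning move iff p XOR X < p (reduce it to p XOR X).
  1: 1 XOR 11 = 10 ≥ 1 — no move.
  7: 7 XOR 11 = 12 ≥ 7 — no move.
  11: 11 XOR 11 = 0 < 11 — winning move (to 0).
  8: 8 XOR 11 = 3 < 8 — winning move (to 3).
  14: 14 XOR 11 = 5 < 14 — winning move (to 5).
That gives 3 winning moves.

3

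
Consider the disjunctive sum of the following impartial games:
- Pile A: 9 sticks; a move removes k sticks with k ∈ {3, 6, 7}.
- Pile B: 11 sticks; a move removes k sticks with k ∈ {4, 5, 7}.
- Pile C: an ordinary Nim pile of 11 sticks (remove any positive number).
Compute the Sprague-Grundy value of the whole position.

8

For pile A, compute g(0), g(1), … with moves {3, 6, 7}:
k:     0  1  2  3  4  5  6  7  8  9
g(k):  0  0  0  1  1  1  2  2  2  3
So g(9) = 3.
For pile B, compute g(0), g(1), … with moves {4, 5, 7}:
k:     0  1  2  3  4  5  6  7  8  9 10 11
g(k):  0  0  0  0  1  1  1  1  2  2  2  0
So g(11) = 0.
Pile C is a plain Nim pile of size 11, so its Grundy value is 11.
By the Sprague-Grundy theorem, the Grundy value of a sum of independent games is the XOR of the component values.
Combined value = 3 ⊕ 0 ⊕ 11 = 8.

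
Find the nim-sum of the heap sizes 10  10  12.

12

Write each in binary and XOR column by column:
  1010  (10)
  1010  (10)
  1100  (12)
  ----
  1100  (12)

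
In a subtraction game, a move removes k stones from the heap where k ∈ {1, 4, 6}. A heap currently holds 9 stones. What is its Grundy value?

Compute g(0), g(1), … for moves {1, 4, 6}:
k:     0  1  2  3  4  5  6  7  8  9
g(k):  0  1  0  1  2  0  1  0  1  2
So g(9) = 2.

2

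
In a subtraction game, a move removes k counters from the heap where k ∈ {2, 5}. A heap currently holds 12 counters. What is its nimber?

2

Compute g(0), g(1), … for moves {2, 5}:
g(0) = mex{} = 0
g(1) = mex{} = 0
g(2) = mex{0} = 1
g(3) = mex{0} = 1
g(4) = mex{1} = 0
g(5) = mex{0,1} = 2
g(6) = mex{0} = 1
g(7) = mex{1,2} = 0
g(8) = mex{1} = 0
g(9) = mex{0} = 1
g(10) = mex{0,2} = 1
g(11) = mex{1} = 0
g(12) = mex{0,1} = 2
So g(12) = 2.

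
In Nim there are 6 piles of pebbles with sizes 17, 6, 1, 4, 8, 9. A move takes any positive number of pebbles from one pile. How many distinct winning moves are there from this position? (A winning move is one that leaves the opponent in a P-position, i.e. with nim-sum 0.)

Write each in binary and XOR column by column:
  10001  (17)
  00110  (6)
  00001  (1)
  00100  (4)
  01000  (8)
  01001  (9)
  -----
  10011  (19)
The overall nim-sum is X = 19. A pile of size p has a winning move iff p XOR X < p (reduce it to p XOR X).
  17: 17 XOR 19 = 2 < 17 — winning move (to 2).
  6: 6 XOR 19 = 21 ≥ 6 — no move.
  1: 1 XOR 19 = 18 ≥ 1 — no move.
  4: 4 XOR 19 = 23 ≥ 4 — no move.
  8: 8 XOR 19 = 27 ≥ 8 — no move.
  9: 9 XOR 19 = 26 ≥ 9 — no move.
That gives 1 winning move.

1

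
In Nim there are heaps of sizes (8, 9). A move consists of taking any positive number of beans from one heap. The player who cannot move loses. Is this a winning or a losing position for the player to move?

Winning position

Bitwise XOR of the heap sizes:
  1000  (8)
  1001  (9)
  ----
  0001  (1)
The nim-sum is 1 ≠ 0, so this is an N-position: the player to move can win.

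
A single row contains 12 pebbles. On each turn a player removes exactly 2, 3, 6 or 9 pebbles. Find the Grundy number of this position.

0

Grundy values for subtraction set {2, 3, 6, 9}:
k:     0  1  2  3  4  5  6  7  8  9 10 11 12
g(k):  0  0  1  1  2  0  3  1  2  2  3  3  0
So g(12) = 0.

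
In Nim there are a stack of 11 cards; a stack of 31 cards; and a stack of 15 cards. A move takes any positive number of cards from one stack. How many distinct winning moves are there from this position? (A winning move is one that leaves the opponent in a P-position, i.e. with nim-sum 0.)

Nim-sum: 11 ^ 31 ^ 15 = 27.
The overall nim-sum is X = 27. A stack of size p has a winning move iff p XOR X < p (reduce it to p XOR X).
  11: 11 XOR 27 = 16 ≥ 11 — no move.
  31: 31 XOR 27 = 4 < 31 — winning move (to 4).
  15: 15 XOR 27 = 20 ≥ 15 — no move.
That gives 1 winning move.

1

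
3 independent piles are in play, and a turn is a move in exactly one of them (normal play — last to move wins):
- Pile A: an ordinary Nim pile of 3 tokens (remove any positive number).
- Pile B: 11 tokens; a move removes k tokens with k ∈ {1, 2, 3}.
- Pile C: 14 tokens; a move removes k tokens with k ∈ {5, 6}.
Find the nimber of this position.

Pile A is a plain Nim pile of size 3, so its Grundy value is 3.
Build the Grundy sequence for pile B with g(k) = mex{g(k−s) : s ∈ {1, 2, 3}, s ≤ k}:
k:     0  1  2  3  4  5  6  7  8  9 10 11
g(k):  0  1  2  3  0  1  2  3  0  1  2  3
So g(11) = 3.
Grundy values for pile C (subtraction set {5, 6}):
g(0) = mex{} = 0
g(1) = mex{} = 0
g(2) = mex{} = 0
g(3) = mex{} = 0
g(4) = mex{} = 0
g(5) = mex{0} = 1
g(6) = mex{0} = 1
g(7) = mex{0} = 1
g(8) = mex{0} = 1
g(9) = mex{0} = 1
g(10) = mex{0,1} = 2
g(11) = mex{1} = 0
g(12) = mex{1} = 0
g(13) = mex{1} = 0
g(14) = mex{1} = 0
So g(14) = 0.
The value of a disjunctive sum is the nim-sum of the parts.
Combined value = 3 ⊕ 3 ⊕ 0 = 0.

0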